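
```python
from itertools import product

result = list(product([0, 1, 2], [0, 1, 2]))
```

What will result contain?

Step 1: product([0, 1, 2], [0, 1, 2]) gives all pairs:
  (0, 0)
  (0, 1)
  (0, 2)
  (1, 0)
  (1, 1)
  (1, 2)
  (2, 0)
  (2, 1)
  (2, 2)
Therefore result = [(0, 0), (0, 1), (0, 2), (1, 0), (1, 1), (1, 2), (2, 0), (2, 1), (2, 2)].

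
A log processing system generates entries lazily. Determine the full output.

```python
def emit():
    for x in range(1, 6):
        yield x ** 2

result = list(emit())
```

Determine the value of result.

Step 1: For each x in range(1, 6), yield x**2:
  x=1: yield 1**2 = 1
  x=2: yield 2**2 = 4
  x=3: yield 3**2 = 9
  x=4: yield 4**2 = 16
  x=5: yield 5**2 = 25
Therefore result = [1, 4, 9, 16, 25].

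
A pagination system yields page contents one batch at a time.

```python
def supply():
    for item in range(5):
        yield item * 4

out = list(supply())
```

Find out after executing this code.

Step 1: For each item in range(5), yield item * 4:
  item=0: yield 0 * 4 = 0
  item=1: yield 1 * 4 = 4
  item=2: yield 2 * 4 = 8
  item=3: yield 3 * 4 = 12
  item=4: yield 4 * 4 = 16
Therefore out = [0, 4, 8, 12, 16].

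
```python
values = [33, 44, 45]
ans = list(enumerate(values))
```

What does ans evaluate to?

Step 1: enumerate pairs each element with its index:
  (0, 33)
  (1, 44)
  (2, 45)
Therefore ans = [(0, 33), (1, 44), (2, 45)].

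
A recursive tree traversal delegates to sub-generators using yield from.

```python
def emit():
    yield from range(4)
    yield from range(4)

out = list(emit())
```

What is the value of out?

Step 1: Trace yields in order:
  yield 0
  yield 1
  yield 2
  yield 3
  yield 0
  yield 1
  yield 2
  yield 3
Therefore out = [0, 1, 2, 3, 0, 1, 2, 3].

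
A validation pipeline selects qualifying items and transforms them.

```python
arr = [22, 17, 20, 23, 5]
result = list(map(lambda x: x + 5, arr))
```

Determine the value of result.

Step 1: Apply lambda x: x + 5 to each element:
  22 -> 27
  17 -> 22
  20 -> 25
  23 -> 28
  5 -> 10
Therefore result = [27, 22, 25, 28, 10].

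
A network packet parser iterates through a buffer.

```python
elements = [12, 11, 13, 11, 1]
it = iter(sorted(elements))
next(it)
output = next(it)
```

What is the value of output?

Step 1: sorted([12, 11, 13, 11, 1]) = [1, 11, 11, 12, 13].
Step 2: Create iterator and skip 1 elements.
Step 3: next() returns 11.
Therefore output = 11.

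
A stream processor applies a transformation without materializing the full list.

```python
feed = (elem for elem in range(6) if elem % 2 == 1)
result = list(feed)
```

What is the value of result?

Step 1: Filter range(6) keeping only odd values:
  elem=0: even, excluded
  elem=1: odd, included
  elem=2: even, excluded
  elem=3: odd, included
  elem=4: even, excluded
  elem=5: odd, included
Therefore result = [1, 3, 5].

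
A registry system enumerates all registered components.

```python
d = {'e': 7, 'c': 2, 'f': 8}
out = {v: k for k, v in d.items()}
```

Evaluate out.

Step 1: Invert dict (swap keys and values):
  'e': 7 -> 7: 'e'
  'c': 2 -> 2: 'c'
  'f': 8 -> 8: 'f'
Therefore out = {7: 'e', 2: 'c', 8: 'f'}.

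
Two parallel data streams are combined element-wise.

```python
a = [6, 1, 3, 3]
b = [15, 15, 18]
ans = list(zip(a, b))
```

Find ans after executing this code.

Step 1: zip stops at shortest (len(a)=4, len(b)=3):
  Index 0: (6, 15)
  Index 1: (1, 15)
  Index 2: (3, 18)
Step 2: Last element of a (3) has no pair, dropped.
Therefore ans = [(6, 15), (1, 15), (3, 18)].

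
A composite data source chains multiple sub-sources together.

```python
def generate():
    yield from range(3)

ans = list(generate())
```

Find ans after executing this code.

Step 1: yield from delegates to the iterable, yielding each element.
Step 2: Collected values: [0, 1, 2].
Therefore ans = [0, 1, 2].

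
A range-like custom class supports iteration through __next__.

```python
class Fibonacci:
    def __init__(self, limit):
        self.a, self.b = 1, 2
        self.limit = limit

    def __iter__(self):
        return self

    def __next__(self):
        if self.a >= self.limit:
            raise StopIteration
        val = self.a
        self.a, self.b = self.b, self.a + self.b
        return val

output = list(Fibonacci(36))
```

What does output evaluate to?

Step 1: Fibonacci-like sequence (a=1, b=2) until >= 36:
  Yield 1, then a,b = 2,3
  Yield 2, then a,b = 3,5
  Yield 3, then a,b = 5,8
  Yield 5, then a,b = 8,13
  Yield 8, then a,b = 13,21
  Yield 13, then a,b = 21,34
  Yield 21, then a,b = 34,55
  Yield 34, then a,b = 55,89
Step 2: 55 >= 36, stop.
Therefore output = [1, 2, 3, 5, 8, 13, 21, 34].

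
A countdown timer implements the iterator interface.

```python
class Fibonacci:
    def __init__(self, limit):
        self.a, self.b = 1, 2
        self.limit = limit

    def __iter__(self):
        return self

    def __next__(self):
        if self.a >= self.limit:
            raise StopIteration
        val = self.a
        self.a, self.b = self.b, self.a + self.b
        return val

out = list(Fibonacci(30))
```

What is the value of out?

Step 1: Fibonacci-like sequence (a=1, b=2) until >= 30:
  Yield 1, then a,b = 2,3
  Yield 2, then a,b = 3,5
  Yield 3, then a,b = 5,8
  Yield 5, then a,b = 8,13
  Yield 8, then a,b = 13,21
  Yield 13, then a,b = 21,34
  Yield 21, then a,b = 34,55
Step 2: 34 >= 30, stop.
Therefore out = [1, 2, 3, 5, 8, 13, 21].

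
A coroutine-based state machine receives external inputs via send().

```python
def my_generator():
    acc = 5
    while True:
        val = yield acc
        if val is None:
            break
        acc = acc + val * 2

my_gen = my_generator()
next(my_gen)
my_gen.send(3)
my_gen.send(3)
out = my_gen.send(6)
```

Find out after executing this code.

Step 1: next() -> yield acc=5.
Step 2: send(3) -> val=3, acc = 5 + 3*2 = 11, yield 11.
Step 3: send(3) -> val=3, acc = 11 + 3*2 = 17, yield 17.
Step 4: send(6) -> val=6, acc = 17 + 6*2 = 29, yield 29.
Therefore out = 29.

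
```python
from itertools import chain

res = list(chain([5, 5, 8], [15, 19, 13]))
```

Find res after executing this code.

Step 1: chain() concatenates iterables: [5, 5, 8] + [15, 19, 13].
Therefore res = [5, 5, 8, 15, 19, 13].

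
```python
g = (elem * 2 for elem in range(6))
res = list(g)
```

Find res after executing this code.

Step 1: For each elem in range(6), compute elem*2:
  elem=0: 0*2 = 0
  elem=1: 1*2 = 2
  elem=2: 2*2 = 4
  elem=3: 3*2 = 6
  elem=4: 4*2 = 8
  elem=5: 5*2 = 10
Therefore res = [0, 2, 4, 6, 8, 10].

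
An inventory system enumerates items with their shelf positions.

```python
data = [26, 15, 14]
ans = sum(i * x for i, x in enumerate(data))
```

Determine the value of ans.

Step 1: Compute i * x for each (i, x) in enumerate([26, 15, 14]):
  i=0, x=26: 0*26 = 0
  i=1, x=15: 1*15 = 15
  i=2, x=14: 2*14 = 28
Step 2: sum = 0 + 15 + 28 = 43.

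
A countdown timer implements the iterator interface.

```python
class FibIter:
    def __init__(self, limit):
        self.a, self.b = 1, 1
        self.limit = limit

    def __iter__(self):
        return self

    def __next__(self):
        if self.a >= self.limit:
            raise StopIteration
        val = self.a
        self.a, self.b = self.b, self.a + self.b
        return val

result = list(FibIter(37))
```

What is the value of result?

Step 1: Fibonacci-like sequence (a=1, b=1) until >= 37:
  Yield 1, then a,b = 1,2
  Yield 1, then a,b = 2,3
  Yield 2, then a,b = 3,5
  Yield 3, then a,b = 5,8
  Yield 5, then a,b = 8,13
  Yield 8, then a,b = 13,21
  Yield 13, then a,b = 21,34
  Yield 21, then a,b = 34,55
  Yield 34, then a,b = 55,89
Step 2: 55 >= 37, stop.
Therefore result = [1, 1, 2, 3, 5, 8, 13, 21, 34].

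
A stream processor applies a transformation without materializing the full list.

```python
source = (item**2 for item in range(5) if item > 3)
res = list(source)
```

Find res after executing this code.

Step 1: For range(5), keep item > 3, then square:
  item=0: 0 <= 3, excluded
  item=1: 1 <= 3, excluded
  item=2: 2 <= 3, excluded
  item=3: 3 <= 3, excluded
  item=4: 4 > 3, yield 4**2 = 16
Therefore res = [16].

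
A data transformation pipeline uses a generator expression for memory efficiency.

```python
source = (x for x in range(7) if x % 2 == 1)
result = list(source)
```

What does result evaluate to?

Step 1: Filter range(7) keeping only odd values:
  x=0: even, excluded
  x=1: odd, included
  x=2: even, excluded
  x=3: odd, included
  x=4: even, excluded
  x=5: odd, included
  x=6: even, excluded
Therefore result = [1, 3, 5].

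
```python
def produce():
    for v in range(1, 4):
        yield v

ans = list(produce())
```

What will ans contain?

Step 1: The generator yields each value from range(1, 4).
Step 2: list() consumes all yields: [1, 2, 3].
Therefore ans = [1, 2, 3].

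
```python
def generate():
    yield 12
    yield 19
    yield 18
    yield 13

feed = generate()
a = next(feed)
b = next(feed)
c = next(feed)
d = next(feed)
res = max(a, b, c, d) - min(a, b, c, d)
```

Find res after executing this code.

Step 1: Create generator and consume all values:
  a = next(feed) = 12
  b = next(feed) = 19
  c = next(feed) = 18
  d = next(feed) = 13
Step 2: max = 19, min = 12, res = 19 - 12 = 7.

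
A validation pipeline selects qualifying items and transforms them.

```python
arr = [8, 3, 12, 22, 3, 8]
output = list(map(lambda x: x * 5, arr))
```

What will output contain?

Step 1: Apply lambda x: x * 5 to each element:
  8 -> 40
  3 -> 15
  12 -> 60
  22 -> 110
  3 -> 15
  8 -> 40
Therefore output = [40, 15, 60, 110, 15, 40].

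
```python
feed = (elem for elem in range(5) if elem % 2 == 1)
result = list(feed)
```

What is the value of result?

Step 1: Filter range(5) keeping only odd values:
  elem=0: even, excluded
  elem=1: odd, included
  elem=2: even, excluded
  elem=3: odd, included
  elem=4: even, excluded
Therefore result = [1, 3].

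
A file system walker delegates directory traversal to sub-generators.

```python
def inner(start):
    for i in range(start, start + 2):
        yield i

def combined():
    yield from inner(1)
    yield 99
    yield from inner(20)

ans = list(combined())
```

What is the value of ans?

Step 1: combined() delegates to inner(1):
  yield 1
  yield 2
Step 2: yield 99
Step 3: Delegates to inner(20):
  yield 20
  yield 21
Therefore ans = [1, 2, 99, 20, 21].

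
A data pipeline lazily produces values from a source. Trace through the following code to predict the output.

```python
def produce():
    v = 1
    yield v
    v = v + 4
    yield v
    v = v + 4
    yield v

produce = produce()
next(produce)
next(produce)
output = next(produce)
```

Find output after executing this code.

Step 1: Trace through generator execution:
  Yield 1: v starts at 1, yield 1
  Yield 2: v = 1 + 4 = 5, yield 5
  Yield 3: v = 5 + 4 = 9, yield 9
Step 2: First next() gets 1, second next() gets the second value, third next() yields 9.
Therefore output = 9.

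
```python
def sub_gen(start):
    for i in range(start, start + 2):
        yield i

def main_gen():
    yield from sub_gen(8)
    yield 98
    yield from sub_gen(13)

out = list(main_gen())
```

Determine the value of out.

Step 1: main_gen() delegates to sub_gen(8):
  yield 8
  yield 9
Step 2: yield 98
Step 3: Delegates to sub_gen(13):
  yield 13
  yield 14
Therefore out = [8, 9, 98, 13, 14].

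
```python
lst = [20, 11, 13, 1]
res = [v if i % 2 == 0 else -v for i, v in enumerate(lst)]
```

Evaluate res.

Step 1: For each (i, v), keep v if i is even, negate if odd:
  i=0 (even): keep 20
  i=1 (odd): negate to -11
  i=2 (even): keep 13
  i=3 (odd): negate to -1
Therefore res = [20, -11, 13, -1].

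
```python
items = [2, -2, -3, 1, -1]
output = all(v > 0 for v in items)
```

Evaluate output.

Step 1: Check v > 0 for each element in [2, -2, -3, 1, -1]:
  2 > 0: True
  -2 > 0: False
  -3 > 0: False
  1 > 0: True
  -1 > 0: False
Step 2: all() returns False.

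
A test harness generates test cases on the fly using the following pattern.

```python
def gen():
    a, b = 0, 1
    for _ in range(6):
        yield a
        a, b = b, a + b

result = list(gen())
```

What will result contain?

Step 1: Fibonacci-like sequence starting with a=0, b=1:
  Iteration 1: yield a=0, then a,b = 1,1
  Iteration 2: yield a=1, then a,b = 1,2
  Iteration 3: yield a=1, then a,b = 2,3
  Iteration 4: yield a=2, then a,b = 3,5
  Iteration 5: yield a=3, then a,b = 5,8
  Iteration 6: yield a=5, then a,b = 8,13
Therefore result = [0, 1, 1, 2, 3, 5].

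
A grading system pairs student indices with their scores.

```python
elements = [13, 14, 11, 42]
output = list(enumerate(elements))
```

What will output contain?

Step 1: enumerate pairs each element with its index:
  (0, 13)
  (1, 14)
  (2, 11)
  (3, 42)
Therefore output = [(0, 13), (1, 14), (2, 11), (3, 42)].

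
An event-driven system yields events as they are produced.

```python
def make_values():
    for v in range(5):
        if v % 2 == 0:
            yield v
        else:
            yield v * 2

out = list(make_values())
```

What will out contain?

Step 1: For each v in range(5), yield v if even, else v*2:
  v=0 (even): yield 0
  v=1 (odd): yield 1*2 = 2
  v=2 (even): yield 2
  v=3 (odd): yield 3*2 = 6
  v=4 (even): yield 4
Therefore out = [0, 2, 2, 6, 4].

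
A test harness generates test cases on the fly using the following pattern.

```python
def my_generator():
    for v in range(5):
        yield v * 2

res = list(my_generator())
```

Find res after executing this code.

Step 1: For each v in range(5), yield v * 2:
  v=0: yield 0 * 2 = 0
  v=1: yield 1 * 2 = 2
  v=2: yield 2 * 2 = 4
  v=3: yield 3 * 2 = 6
  v=4: yield 4 * 2 = 8
Therefore res = [0, 2, 4, 6, 8].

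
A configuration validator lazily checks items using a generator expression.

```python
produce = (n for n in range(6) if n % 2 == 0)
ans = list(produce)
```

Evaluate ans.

Step 1: Filter range(6) keeping only even values:
  n=0: even, included
  n=1: odd, excluded
  n=2: even, included
  n=3: odd, excluded
  n=4: even, included
  n=5: odd, excluded
Therefore ans = [0, 2, 4].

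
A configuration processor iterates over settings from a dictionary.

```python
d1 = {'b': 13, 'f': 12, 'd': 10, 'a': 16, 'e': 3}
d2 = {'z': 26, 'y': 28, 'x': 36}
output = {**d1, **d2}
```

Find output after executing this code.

Step 1: Merge d1 and d2 (d2 values override on key conflicts).
Step 2: d1 has keys ['b', 'f', 'd', 'a', 'e'], d2 has keys ['z', 'y', 'x'].
Therefore output = {'b': 13, 'f': 12, 'd': 10, 'a': 16, 'e': 3, 'z': 26, 'y': 28, 'x': 36}.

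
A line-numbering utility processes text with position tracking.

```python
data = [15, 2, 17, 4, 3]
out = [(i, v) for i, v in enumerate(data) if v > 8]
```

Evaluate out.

Step 1: Filter enumerate([15, 2, 17, 4, 3]) keeping v > 8:
  (0, 15): 15 > 8, included
  (1, 2): 2 <= 8, excluded
  (2, 17): 17 > 8, included
  (3, 4): 4 <= 8, excluded
  (4, 3): 3 <= 8, excluded
Therefore out = [(0, 15), (2, 17)].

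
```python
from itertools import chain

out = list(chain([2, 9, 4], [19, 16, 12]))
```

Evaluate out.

Step 1: chain() concatenates iterables: [2, 9, 4] + [19, 16, 12].
Therefore out = [2, 9, 4, 19, 16, 12].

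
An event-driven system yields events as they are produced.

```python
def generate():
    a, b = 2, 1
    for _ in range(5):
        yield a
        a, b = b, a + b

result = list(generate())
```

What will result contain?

Step 1: Fibonacci-like sequence starting with a=2, b=1:
  Iteration 1: yield a=2, then a,b = 1,3
  Iteration 2: yield a=1, then a,b = 3,4
  Iteration 3: yield a=3, then a,b = 4,7
  Iteration 4: yield a=4, then a,b = 7,11
  Iteration 5: yield a=7, then a,b = 11,18
Therefore result = [2, 1, 3, 4, 7].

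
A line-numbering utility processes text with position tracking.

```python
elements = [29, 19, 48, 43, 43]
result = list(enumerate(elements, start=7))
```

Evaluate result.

Step 1: enumerate with start=7:
  (7, 29)
  (8, 19)
  (9, 48)
  (10, 43)
  (11, 43)
Therefore result = [(7, 29), (8, 19), (9, 48), (10, 43), (11, 43)].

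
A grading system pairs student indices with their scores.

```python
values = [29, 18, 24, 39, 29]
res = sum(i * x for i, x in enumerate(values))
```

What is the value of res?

Step 1: Compute i * x for each (i, x) in enumerate([29, 18, 24, 39, 29]):
  i=0, x=29: 0*29 = 0
  i=1, x=18: 1*18 = 18
  i=2, x=24: 2*24 = 48
  i=3, x=39: 3*39 = 117
  i=4, x=29: 4*29 = 116
Step 2: sum = 0 + 18 + 48 + 117 + 116 = 299.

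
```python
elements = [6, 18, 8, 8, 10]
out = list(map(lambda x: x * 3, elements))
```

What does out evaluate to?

Step 1: Apply lambda x: x * 3 to each element:
  6 -> 18
  18 -> 54
  8 -> 24
  8 -> 24
  10 -> 30
Therefore out = [18, 54, 24, 24, 30].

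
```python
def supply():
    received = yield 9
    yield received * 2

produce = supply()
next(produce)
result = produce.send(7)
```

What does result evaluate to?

Step 1: next(produce) advances to first yield, producing 9.
Step 2: send(7) resumes, received = 7.
Step 3: yield received * 2 = 7 * 2 = 14.
Therefore result = 14.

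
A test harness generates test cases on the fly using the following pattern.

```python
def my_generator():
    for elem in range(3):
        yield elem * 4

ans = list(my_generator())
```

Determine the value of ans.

Step 1: For each elem in range(3), yield elem * 4:
  elem=0: yield 0 * 4 = 0
  elem=1: yield 1 * 4 = 4
  elem=2: yield 2 * 4 = 8
Therefore ans = [0, 4, 8].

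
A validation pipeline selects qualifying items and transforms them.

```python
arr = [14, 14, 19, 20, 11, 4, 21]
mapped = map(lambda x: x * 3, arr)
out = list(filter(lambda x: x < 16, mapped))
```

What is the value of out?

Step 1: Map x * 3:
  14 -> 42
  14 -> 42
  19 -> 57
  20 -> 60
  11 -> 33
  4 -> 12
  21 -> 63
Step 2: Filter for < 16:
  42: removed
  42: removed
  57: removed
  60: removed
  33: removed
  12: kept
  63: removed
Therefore out = [12].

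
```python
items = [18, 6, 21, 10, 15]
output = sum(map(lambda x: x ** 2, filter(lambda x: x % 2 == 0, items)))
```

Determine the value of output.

Step 1: Filter even numbers from [18, 6, 21, 10, 15]: [18, 6, 10]
Step 2: Square each: [324, 36, 100]
Step 3: Sum = 460.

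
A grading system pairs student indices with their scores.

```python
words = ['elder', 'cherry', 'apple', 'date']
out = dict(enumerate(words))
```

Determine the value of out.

Step 1: enumerate pairs indices with words:
  0 -> 'elder'
  1 -> 'cherry'
  2 -> 'apple'
  3 -> 'date'
Therefore out = {0: 'elder', 1: 'cherry', 2: 'apple', 3: 'date'}.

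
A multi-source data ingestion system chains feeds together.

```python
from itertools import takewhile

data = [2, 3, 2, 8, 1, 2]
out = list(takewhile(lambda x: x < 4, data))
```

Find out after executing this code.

Step 1: takewhile stops at first element >= 4:
  2 < 4: take
  3 < 4: take
  2 < 4: take
  8 >= 4: stop
Therefore out = [2, 3, 2].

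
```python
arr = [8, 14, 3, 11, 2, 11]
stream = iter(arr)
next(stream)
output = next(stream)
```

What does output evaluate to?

Step 1: Create iterator over [8, 14, 3, 11, 2, 11].
Step 2: next() consumes 8.
Step 3: next() returns 14.
Therefore output = 14.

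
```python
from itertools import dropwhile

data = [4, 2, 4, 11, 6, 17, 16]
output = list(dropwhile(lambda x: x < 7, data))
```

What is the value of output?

Step 1: dropwhile drops elements while < 7:
  4 < 7: dropped
  2 < 7: dropped
  4 < 7: dropped
  11: kept (dropping stopped)
Step 2: Remaining elements kept regardless of condition.
Therefore output = [11, 6, 17, 16].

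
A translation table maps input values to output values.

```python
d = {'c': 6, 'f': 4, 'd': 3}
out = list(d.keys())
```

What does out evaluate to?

Step 1: d.keys() returns the dictionary keys in insertion order.
Therefore out = ['c', 'f', 'd'].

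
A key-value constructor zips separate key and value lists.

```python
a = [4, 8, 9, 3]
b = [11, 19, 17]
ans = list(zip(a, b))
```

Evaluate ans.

Step 1: zip stops at shortest (len(a)=4, len(b)=3):
  Index 0: (4, 11)
  Index 1: (8, 19)
  Index 2: (9, 17)
Step 2: Last element of a (3) has no pair, dropped.
Therefore ans = [(4, 11), (8, 19), (9, 17)].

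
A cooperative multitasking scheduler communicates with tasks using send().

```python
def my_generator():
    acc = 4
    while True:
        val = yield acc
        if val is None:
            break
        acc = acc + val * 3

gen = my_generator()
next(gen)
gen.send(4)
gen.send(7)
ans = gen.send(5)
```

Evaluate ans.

Step 1: next() -> yield acc=4.
Step 2: send(4) -> val=4, acc = 4 + 4*3 = 16, yield 16.
Step 3: send(7) -> val=7, acc = 16 + 7*3 = 37, yield 37.
Step 4: send(5) -> val=5, acc = 37 + 5*3 = 52, yield 52.
Therefore ans = 52.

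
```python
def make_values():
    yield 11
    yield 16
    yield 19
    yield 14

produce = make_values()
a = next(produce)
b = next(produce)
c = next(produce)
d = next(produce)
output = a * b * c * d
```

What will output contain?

Step 1: Create generator and consume all values:
  a = next(produce) = 11
  b = next(produce) = 16
  c = next(produce) = 19
  d = next(produce) = 14
Step 2: output = 11 * 16 * 19 * 14 = 46816.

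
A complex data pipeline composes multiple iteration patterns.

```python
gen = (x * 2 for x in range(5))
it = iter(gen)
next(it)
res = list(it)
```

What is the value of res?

Step 1: Generator produces [0, 2, 4, 6, 8].
Step 2: next(it) consumes first element (0).
Step 3: list(it) collects remaining: [2, 4, 6, 8].
Therefore res = [2, 4, 6, 8].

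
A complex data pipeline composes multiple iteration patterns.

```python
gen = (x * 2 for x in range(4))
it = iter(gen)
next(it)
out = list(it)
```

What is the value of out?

Step 1: Generator produces [0, 2, 4, 6].
Step 2: next(it) consumes first element (0).
Step 3: list(it) collects remaining: [2, 4, 6].
Therefore out = [2, 4, 6].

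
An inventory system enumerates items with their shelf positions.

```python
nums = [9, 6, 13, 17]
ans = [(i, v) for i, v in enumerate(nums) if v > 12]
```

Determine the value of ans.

Step 1: Filter enumerate([9, 6, 13, 17]) keeping v > 12:
  (0, 9): 9 <= 12, excluded
  (1, 6): 6 <= 12, excluded
  (2, 13): 13 > 12, included
  (3, 17): 17 > 12, included
Therefore ans = [(2, 13), (3, 17)].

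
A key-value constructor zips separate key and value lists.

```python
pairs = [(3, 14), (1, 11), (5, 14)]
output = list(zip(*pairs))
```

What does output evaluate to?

Step 1: zip(*pairs) transposes: unzips [(3, 14), (1, 11), (5, 14)] into separate sequences.
Step 2: First elements: (3, 1, 5), second elements: (14, 11, 14).
Therefore output = [(3, 1, 5), (14, 11, 14)].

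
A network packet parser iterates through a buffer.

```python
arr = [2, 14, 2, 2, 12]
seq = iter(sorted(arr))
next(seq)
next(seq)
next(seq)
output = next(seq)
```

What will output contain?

Step 1: sorted([2, 14, 2, 2, 12]) = [2, 2, 2, 12, 14].
Step 2: Create iterator and skip 3 elements.
Step 3: next() returns 12.
Therefore output = 12.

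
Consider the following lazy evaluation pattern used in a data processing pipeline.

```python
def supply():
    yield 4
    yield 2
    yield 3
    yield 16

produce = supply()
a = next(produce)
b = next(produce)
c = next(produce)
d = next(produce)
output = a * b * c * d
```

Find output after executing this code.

Step 1: Create generator and consume all values:
  a = next(produce) = 4
  b = next(produce) = 2
  c = next(produce) = 3
  d = next(produce) = 16
Step 2: output = 4 * 2 * 3 * 16 = 384.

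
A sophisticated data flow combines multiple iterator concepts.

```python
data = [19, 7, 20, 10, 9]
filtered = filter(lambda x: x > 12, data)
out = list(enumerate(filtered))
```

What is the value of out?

Step 1: Filter [19, 7, 20, 10, 9] for > 12: [19, 20].
Step 2: enumerate re-indexes from 0: [(0, 19), (1, 20)].
Therefore out = [(0, 19), (1, 20)].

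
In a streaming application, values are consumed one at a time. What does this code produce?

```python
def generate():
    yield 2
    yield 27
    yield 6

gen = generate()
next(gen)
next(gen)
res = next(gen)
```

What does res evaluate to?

Step 1: generate() creates a generator.
Step 2: next(gen) yields 2 (consumed and discarded).
Step 3: next(gen) yields 27 (consumed and discarded).
Step 4: next(gen) yields 6, assigned to res.
Therefore res = 6.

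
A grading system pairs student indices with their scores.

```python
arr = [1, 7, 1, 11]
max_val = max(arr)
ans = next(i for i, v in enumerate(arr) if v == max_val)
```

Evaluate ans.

Step 1: max([1, 7, 1, 11]) = 11.
Step 2: Find first index where value == 11:
  Index 0: 1 != 11
  Index 1: 7 != 11
  Index 2: 1 != 11
  Index 3: 11 == 11, found!
Therefore ans = 3.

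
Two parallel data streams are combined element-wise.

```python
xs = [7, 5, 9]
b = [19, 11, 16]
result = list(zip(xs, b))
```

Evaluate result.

Step 1: zip pairs elements at same index:
  Index 0: (7, 19)
  Index 1: (5, 11)
  Index 2: (9, 16)
Therefore result = [(7, 19), (5, 11), (9, 16)].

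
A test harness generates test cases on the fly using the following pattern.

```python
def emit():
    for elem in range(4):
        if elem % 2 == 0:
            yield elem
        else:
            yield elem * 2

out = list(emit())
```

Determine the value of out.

Step 1: For each elem in range(4), yield elem if even, else elem*2:
  elem=0 (even): yield 0
  elem=1 (odd): yield 1*2 = 2
  elem=2 (even): yield 2
  elem=3 (odd): yield 3*2 = 6
Therefore out = [0, 2, 2, 6].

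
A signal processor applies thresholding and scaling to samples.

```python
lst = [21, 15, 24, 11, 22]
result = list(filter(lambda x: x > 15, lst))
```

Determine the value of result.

Step 1: Filter elements > 15:
  21: kept
  15: removed
  24: kept
  11: removed
  22: kept
Therefore result = [21, 24, 22].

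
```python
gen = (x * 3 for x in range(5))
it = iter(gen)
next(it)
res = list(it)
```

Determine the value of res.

Step 1: Generator produces [0, 3, 6, 9, 12].
Step 2: next(it) consumes first element (0).
Step 3: list(it) collects remaining: [3, 6, 9, 12].
Therefore res = [3, 6, 9, 12].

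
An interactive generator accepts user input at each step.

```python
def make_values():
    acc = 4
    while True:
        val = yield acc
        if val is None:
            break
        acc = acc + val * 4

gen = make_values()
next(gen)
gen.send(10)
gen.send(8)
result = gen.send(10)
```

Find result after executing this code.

Step 1: next() -> yield acc=4.
Step 2: send(10) -> val=10, acc = 4 + 10*4 = 44, yield 44.
Step 3: send(8) -> val=8, acc = 44 + 8*4 = 76, yield 76.
Step 4: send(10) -> val=10, acc = 76 + 10*4 = 116, yield 116.
Therefore result = 116.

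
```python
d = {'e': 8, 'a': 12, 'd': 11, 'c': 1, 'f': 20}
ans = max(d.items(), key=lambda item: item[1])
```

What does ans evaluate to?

Step 1: Find item with maximum value:
  ('e', 8)
  ('a', 12)
  ('d', 11)
  ('c', 1)
  ('f', 20)
Step 2: Maximum value is 20 at key 'f'.
Therefore ans = ('f', 20).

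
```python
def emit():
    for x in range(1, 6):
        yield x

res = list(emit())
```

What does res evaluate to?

Step 1: The generator yields each value from range(1, 6).
Step 2: list() consumes all yields: [1, 2, 3, 4, 5].
Therefore res = [1, 2, 3, 4, 5].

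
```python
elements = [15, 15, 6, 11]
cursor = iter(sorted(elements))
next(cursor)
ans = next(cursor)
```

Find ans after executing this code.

Step 1: sorted([15, 15, 6, 11]) = [6, 11, 15, 15].
Step 2: Create iterator and skip 1 elements.
Step 3: next() returns 11.
Therefore ans = 11.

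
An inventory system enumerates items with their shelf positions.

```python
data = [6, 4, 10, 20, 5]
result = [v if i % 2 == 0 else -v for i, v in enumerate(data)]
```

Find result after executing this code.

Step 1: For each (i, v), keep v if i is even, negate if odd:
  i=0 (even): keep 6
  i=1 (odd): negate to -4
  i=2 (even): keep 10
  i=3 (odd): negate to -20
  i=4 (even): keep 5
Therefore result = [6, -4, 10, -20, 5].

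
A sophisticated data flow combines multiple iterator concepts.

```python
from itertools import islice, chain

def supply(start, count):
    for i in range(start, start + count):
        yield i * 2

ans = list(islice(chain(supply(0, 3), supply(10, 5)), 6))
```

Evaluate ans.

Step 1: supply(0, 3) yields [0, 2, 4].
Step 2: supply(10, 5) yields [20, 22, 24, 26, 28].
Step 3: chain concatenates: [0, 2, 4, 20, 22, 24, 26, 28].
Step 4: islice takes first 6: [0, 2, 4, 20, 22, 24].
Therefore ans = [0, 2, 4, 20, 22, 24].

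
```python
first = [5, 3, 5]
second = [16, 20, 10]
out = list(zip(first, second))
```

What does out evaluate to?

Step 1: zip pairs elements at same index:
  Index 0: (5, 16)
  Index 1: (3, 20)
  Index 2: (5, 10)
Therefore out = [(5, 16), (3, 20), (5, 10)].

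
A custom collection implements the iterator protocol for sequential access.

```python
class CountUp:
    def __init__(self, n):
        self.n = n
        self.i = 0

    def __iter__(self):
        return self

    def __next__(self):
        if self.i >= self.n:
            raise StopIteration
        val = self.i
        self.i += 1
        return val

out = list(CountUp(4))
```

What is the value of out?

Step 1: CountUp(4) creates an iterator counting 0 to 3.
Step 2: list() consumes all values: [0, 1, 2, 3].
Therefore out = [0, 1, 2, 3].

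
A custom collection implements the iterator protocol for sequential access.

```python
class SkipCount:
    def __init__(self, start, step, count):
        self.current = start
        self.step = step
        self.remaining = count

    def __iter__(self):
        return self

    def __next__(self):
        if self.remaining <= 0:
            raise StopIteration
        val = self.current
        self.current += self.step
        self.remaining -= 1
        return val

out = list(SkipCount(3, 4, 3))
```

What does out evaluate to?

Step 1: SkipCount starts at 3, increments by 4, for 3 steps:
  Yield 3, then current += 4
  Yield 7, then current += 4
  Yield 11, then current += 4
Therefore out = [3, 7, 11].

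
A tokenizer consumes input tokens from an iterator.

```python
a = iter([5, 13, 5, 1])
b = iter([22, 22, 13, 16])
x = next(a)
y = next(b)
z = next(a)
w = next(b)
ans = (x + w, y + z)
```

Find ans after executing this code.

Step 1: a iterates [5, 13, 5, 1], b iterates [22, 22, 13, 16].
Step 2: x = next(a) = 5, y = next(b) = 22.
Step 3: z = next(a) = 13, w = next(b) = 22.
Step 4: ans = (5 + 22, 22 + 13) = (27, 35).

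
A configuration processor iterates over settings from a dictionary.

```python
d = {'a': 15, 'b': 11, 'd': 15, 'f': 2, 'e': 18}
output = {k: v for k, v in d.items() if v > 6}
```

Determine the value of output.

Step 1: Filter items where value > 6:
  'a': 15 > 6: kept
  'b': 11 > 6: kept
  'd': 15 > 6: kept
  'f': 2 <= 6: removed
  'e': 18 > 6: kept
Therefore output = {'a': 15, 'b': 11, 'd': 15, 'e': 18}.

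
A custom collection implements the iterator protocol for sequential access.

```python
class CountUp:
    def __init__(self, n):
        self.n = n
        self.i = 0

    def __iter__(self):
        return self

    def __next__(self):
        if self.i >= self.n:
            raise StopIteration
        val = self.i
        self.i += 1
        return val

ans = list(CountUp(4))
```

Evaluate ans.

Step 1: CountUp(4) creates an iterator counting 0 to 3.
Step 2: list() consumes all values: [0, 1, 2, 3].
Therefore ans = [0, 1, 2, 3].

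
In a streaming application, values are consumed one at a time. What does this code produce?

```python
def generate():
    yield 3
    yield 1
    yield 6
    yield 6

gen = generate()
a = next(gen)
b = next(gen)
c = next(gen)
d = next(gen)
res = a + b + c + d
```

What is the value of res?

Step 1: Create generator and consume all values:
  a = next(gen) = 3
  b = next(gen) = 1
  c = next(gen) = 6
  d = next(gen) = 6
Step 2: res = 3 + 1 + 6 + 6 = 16.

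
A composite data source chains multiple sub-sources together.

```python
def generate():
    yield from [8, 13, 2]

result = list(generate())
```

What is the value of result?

Step 1: yield from delegates to the iterable, yielding each element.
Step 2: Collected values: [8, 13, 2].
Therefore result = [8, 13, 2].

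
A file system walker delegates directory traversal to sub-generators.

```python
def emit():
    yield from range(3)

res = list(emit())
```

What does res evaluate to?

Step 1: yield from delegates to the iterable, yielding each element.
Step 2: Collected values: [0, 1, 2].
Therefore res = [0, 1, 2].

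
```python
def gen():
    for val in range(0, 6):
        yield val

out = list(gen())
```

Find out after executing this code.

Step 1: The generator yields each value from range(0, 6).
Step 2: list() consumes all yields: [0, 1, 2, 3, 4, 5].
Therefore out = [0, 1, 2, 3, 4, 5].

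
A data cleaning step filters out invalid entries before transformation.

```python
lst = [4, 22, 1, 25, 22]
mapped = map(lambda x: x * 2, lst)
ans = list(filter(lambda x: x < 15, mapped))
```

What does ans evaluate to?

Step 1: Map x * 2:
  4 -> 8
  22 -> 44
  1 -> 2
  25 -> 50
  22 -> 44
Step 2: Filter for < 15:
  8: kept
  44: removed
  2: kept
  50: removed
  44: removed
Therefore ans = [8, 2].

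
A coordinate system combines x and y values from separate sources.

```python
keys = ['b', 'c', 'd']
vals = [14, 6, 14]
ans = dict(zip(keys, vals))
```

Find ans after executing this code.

Step 1: zip pairs keys with values:
  'b' -> 14
  'c' -> 6
  'd' -> 14
Therefore ans = {'b': 14, 'c': 6, 'd': 14}.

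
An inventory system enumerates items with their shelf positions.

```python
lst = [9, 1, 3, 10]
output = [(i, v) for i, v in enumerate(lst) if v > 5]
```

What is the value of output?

Step 1: Filter enumerate([9, 1, 3, 10]) keeping v > 5:
  (0, 9): 9 > 5, included
  (1, 1): 1 <= 5, excluded
  (2, 3): 3 <= 5, excluded
  (3, 10): 10 > 5, included
Therefore output = [(0, 9), (3, 10)].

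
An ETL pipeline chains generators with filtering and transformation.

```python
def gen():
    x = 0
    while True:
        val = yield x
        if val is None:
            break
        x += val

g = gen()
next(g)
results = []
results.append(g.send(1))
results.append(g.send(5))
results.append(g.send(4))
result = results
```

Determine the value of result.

Step 1: next(g) -> yield 0.
Step 2: send(1) -> x = 1, yield 1.
Step 3: send(5) -> x = 6, yield 6.
Step 4: send(4) -> x = 10, yield 10.
Therefore result = [1, 6, 10].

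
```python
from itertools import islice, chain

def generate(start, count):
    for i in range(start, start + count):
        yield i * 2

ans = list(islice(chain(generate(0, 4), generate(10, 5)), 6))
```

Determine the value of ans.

Step 1: generate(0, 4) yields [0, 2, 4, 6].
Step 2: generate(10, 5) yields [20, 22, 24, 26, 28].
Step 3: chain concatenates: [0, 2, 4, 6, 20, 22, 24, 26, 28].
Step 4: islice takes first 6: [0, 2, 4, 6, 20, 22].
Therefore ans = [0, 2, 4, 6, 20, 22].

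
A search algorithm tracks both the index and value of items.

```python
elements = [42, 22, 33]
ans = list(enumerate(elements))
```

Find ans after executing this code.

Step 1: enumerate pairs each element with its index:
  (0, 42)
  (1, 22)
  (2, 33)
Therefore ans = [(0, 42), (1, 22), (2, 33)].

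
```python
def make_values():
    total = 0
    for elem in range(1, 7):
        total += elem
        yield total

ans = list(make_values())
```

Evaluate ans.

Step 1: Generator accumulates running sum:
  elem=1: total = 1, yield 1
  elem=2: total = 3, yield 3
  elem=3: total = 6, yield 6
  elem=4: total = 10, yield 10
  elem=5: total = 15, yield 15
  elem=6: total = 21, yield 21
Therefore ans = [1, 3, 6, 10, 15, 21].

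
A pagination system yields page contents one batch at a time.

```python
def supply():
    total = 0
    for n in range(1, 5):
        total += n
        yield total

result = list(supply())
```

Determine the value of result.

Step 1: Generator accumulates running sum:
  n=1: total = 1, yield 1
  n=2: total = 3, yield 3
  n=3: total = 6, yield 6
  n=4: total = 10, yield 10
Therefore result = [1, 3, 6, 10].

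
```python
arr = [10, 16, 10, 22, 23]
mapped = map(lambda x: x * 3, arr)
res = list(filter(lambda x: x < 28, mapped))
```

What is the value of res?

Step 1: Map x * 3:
  10 -> 30
  16 -> 48
  10 -> 30
  22 -> 66
  23 -> 69
Step 2: Filter for < 28:
  30: removed
  48: removed
  30: removed
  66: removed
  69: removed
Therefore res = [].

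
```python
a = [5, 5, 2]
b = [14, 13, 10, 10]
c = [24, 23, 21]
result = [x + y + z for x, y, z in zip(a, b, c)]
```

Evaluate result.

Step 1: zip three lists (truncates to shortest, len=3):
  5 + 14 + 24 = 43
  5 + 13 + 23 = 41
  2 + 10 + 21 = 33
Therefore result = [43, 41, 33].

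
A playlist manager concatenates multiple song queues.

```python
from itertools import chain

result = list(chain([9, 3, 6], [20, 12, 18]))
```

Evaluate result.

Step 1: chain() concatenates iterables: [9, 3, 6] + [20, 12, 18].
Therefore result = [9, 3, 6, 20, 12, 18].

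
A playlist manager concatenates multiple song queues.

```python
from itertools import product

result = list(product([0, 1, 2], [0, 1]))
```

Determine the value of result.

Step 1: product([0, 1, 2], [0, 1]) gives all pairs:
  (0, 0)
  (0, 1)
  (1, 0)
  (1, 1)
  (2, 0)
  (2, 1)
Therefore result = [(0, 0), (0, 1), (1, 0), (1, 1), (2, 0), (2, 1)].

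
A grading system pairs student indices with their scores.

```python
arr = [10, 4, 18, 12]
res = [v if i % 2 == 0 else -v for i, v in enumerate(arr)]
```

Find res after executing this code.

Step 1: For each (i, v), keep v if i is even, negate if odd:
  i=0 (even): keep 10
  i=1 (odd): negate to -4
  i=2 (even): keep 18
  i=3 (odd): negate to -12
Therefore res = [10, -4, 18, -12].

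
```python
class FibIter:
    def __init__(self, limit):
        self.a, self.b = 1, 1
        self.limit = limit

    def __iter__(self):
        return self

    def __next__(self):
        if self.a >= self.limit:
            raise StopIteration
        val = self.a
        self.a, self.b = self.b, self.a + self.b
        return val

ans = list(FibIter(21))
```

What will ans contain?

Step 1: Fibonacci-like sequence (a=1, b=1) until >= 21:
  Yield 1, then a,b = 1,2
  Yield 1, then a,b = 2,3
  Yield 2, then a,b = 3,5
  Yield 3, then a,b = 5,8
  Yield 5, then a,b = 8,13
  Yield 8, then a,b = 13,21
  Yield 13, then a,b = 21,34
Step 2: 21 >= 21, stop.
Therefore ans = [1, 1, 2, 3, 5, 8, 13].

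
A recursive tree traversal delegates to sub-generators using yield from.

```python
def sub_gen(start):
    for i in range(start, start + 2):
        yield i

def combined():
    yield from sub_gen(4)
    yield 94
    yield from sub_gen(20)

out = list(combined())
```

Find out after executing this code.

Step 1: combined() delegates to sub_gen(4):
  yield 4
  yield 5
Step 2: yield 94
Step 3: Delegates to sub_gen(20):
  yield 20
  yield 21
Therefore out = [4, 5, 94, 20, 21].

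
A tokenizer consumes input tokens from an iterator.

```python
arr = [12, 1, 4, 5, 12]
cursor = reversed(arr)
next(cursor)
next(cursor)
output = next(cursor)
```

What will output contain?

Step 1: reversed([12, 1, 4, 5, 12]) gives iterator: [12, 5, 4, 1, 12].
Step 2: First next() = 12, second next() = 5.
Step 3: Third next() = 4.
Therefore output = 4.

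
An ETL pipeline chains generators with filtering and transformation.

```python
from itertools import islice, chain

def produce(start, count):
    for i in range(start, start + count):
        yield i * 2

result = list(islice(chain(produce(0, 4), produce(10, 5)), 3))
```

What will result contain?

Step 1: produce(0, 4) yields [0, 2, 4, 6].
Step 2: produce(10, 5) yields [20, 22, 24, 26, 28].
Step 3: chain concatenates: [0, 2, 4, 6, 20, 22, 24, 26, 28].
Step 4: islice takes first 3: [0, 2, 4].
Therefore result = [0, 2, 4].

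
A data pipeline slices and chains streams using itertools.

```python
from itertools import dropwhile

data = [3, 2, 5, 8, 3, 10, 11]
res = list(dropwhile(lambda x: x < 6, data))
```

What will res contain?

Step 1: dropwhile drops elements while < 6:
  3 < 6: dropped
  2 < 6: dropped
  5 < 6: dropped
  8: kept (dropping stopped)
Step 2: Remaining elements kept regardless of condition.
Therefore res = [8, 3, 10, 11].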